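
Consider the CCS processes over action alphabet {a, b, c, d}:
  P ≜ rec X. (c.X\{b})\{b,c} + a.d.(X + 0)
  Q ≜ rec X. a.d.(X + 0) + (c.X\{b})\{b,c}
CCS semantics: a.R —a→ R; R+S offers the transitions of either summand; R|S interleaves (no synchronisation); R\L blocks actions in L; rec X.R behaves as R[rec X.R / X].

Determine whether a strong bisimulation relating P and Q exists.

P ~ Q

LTS(P): 3 reachable states
  s0 = rec X. (c.X\{b})\{b,c} + a.d.(X + 0) has moves --a--▸ s1
  s1 = d.((rec X. (c.X\{b})\{b,c} + a.d.(X + 0)) + 0) has moves --d--▸ s2
  s2 = (rec X. (c.X\{b})\{b,c} + a.d.(X + 0)) + 0 has moves --a--▸ s1
LTS(Q): 3 reachable states
  t0 = rec X. a.d.(X + 0) + (c.X\{b})\{b,c} has moves --a--▸ t1
  t1 = d.((rec X. a.d.(X + 0) + (c.X\{b})\{b,c}) + 0) has moves --d--▸ t2
  t2 = (rec X. a.d.(X + 0) + (c.X\{b})\{b,c}) + 0 has moves --a--▸ t1
Bisimilarity quotient blocks:
  B0 = {s0, s2, t0, t2}
  B1 = {s1, t1}
s0 ∈ B0, t0 ∈ B0 → same block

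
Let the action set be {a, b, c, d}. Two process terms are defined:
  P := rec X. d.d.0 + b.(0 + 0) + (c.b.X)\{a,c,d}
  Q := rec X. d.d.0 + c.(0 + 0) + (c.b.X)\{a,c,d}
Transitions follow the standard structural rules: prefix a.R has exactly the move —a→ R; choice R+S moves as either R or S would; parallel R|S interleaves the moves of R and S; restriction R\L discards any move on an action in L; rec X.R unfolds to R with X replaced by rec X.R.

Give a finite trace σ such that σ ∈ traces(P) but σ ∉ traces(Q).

LTS(P): 4 reachable states
  p0 = rec X. d.d.0 + b.(0 + 0) + (c.b.X)\{a,c,d} | --b--▸ p1, --d--▸ p2
  p1 = 0 + 0 | ·
  p2 = d.0 | --d--▸ p3
  p3 = 0 | ·
LTS(Q): 4 reachable states
  q0 = rec X. d.d.0 + c.(0 + 0) + (c.b.X)\{a,c,d} | --c--▸ q1, --d--▸ q2
  q1 = 0 + 0 | ·
  q2 = d.0 | --d--▸ q3
  q3 = 0 | ·
Executing b from P (initial set {p0}):
  [1] b ⇒ {p1}
  — P admits the full trace.
Executing b from Q (initial set {q0}):
  [1] b ⇒ ∅ (Q stuck)

b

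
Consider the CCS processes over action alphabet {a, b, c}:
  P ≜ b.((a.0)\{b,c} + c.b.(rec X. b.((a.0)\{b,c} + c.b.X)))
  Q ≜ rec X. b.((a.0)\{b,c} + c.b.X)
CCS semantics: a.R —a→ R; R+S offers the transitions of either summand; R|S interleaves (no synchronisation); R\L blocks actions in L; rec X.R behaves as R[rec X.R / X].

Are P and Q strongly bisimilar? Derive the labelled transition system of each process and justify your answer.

P ~ Q

P's transition system — 5 states:
  m0 = b.((a.0)\{b,c} + c.b.(rec X. b.((a.0)\{b,c} + c.b.X))) :: ··b··> m1
  m1 = (a.0)\{b,c} + c.b.(rec X. b.((a.0)\{b,c} + c.b.X)) :: ··a··> m2, ··c··> m3
  m2 = 0\{b,c} :: ·
  m3 = b.(rec X. b.((a.0)\{b,c} + c.b.X)) :: ··b··> m4
  m4 = rec X. b.((a.0)\{b,c} + c.b.X) :: ··b··> m1
Q's transition system — 4 states:
  n0 = rec X. b.((a.0)\{b,c} + c.b.X) :: ··b··> n1
  n1 = (a.0)\{b,c} + c.b.(rec X. b.((a.0)\{b,c} + c.b.X)) :: ··a··> n2, ··c··> n3
  n2 = 0\{b,c} :: ·
  n3 = b.(rec X. b.((a.0)\{b,c} + c.b.X)) :: ··b··> n0
Bisimilarity quotient blocks:
  B0 = {m0, m4, n0}
  B1 = {m1, n1}
  B2 = {m2, n2}
  B3 = {m3, n3}
m0 ∈ B0, n0 ∈ B0 → same block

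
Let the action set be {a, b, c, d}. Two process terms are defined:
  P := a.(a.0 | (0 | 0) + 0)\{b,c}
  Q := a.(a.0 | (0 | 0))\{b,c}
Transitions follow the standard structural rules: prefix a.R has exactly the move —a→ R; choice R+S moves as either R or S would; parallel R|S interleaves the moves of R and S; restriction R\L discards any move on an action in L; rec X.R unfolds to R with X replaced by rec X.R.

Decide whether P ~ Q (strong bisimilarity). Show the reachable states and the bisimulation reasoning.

Reachable graph of P (3 states):
  m0 = a.(a.0 | (0 | 0) + 0)\{b,c} → —a→ m1
  m1 = (a.0 | (0 | 0) + 0)\{b,c} → —a→ m2
  m2 = (0 | (0 | 0))\{b,c} → (no moves)
Reachable graph of Q (3 states):
  n0 = a.(a.0 | (0 | 0))\{b,c} → —a→ n1
  n1 = (a.0 | (0 | 0))\{b,c} → —a→ n2
  n2 = (0 | (0 | 0))\{b,c} → (no moves)
Partition-refinement fixed point:
  B0 = {m0, n0}
  B1 = {m1, n1}
  B2 = {m2, n2}
m0 ∈ B0, n0 ∈ B0 → same block

YES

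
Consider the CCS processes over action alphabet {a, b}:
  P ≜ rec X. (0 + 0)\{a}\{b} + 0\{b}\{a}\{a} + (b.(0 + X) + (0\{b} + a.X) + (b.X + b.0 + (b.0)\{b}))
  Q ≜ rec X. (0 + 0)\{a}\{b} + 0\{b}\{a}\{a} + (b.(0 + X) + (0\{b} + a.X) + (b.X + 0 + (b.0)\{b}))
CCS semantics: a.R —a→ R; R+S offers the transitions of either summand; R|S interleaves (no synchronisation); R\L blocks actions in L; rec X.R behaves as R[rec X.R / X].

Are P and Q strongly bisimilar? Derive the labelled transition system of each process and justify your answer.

LTS(P): 3 reachable states
  p0 = rec X. (0 + 0)\{a}\{b} + 0\{b}\{a}\{a} + (b.(0 + X) + (0\{b} + a.X) + (b.X + b.0 + (b.0)\{b})) has moves =a=> p0, =b=> p0, =b=> p1, =b=> p2
  p1 = 0 has moves ·
  p2 = 0 + (rec X. (0 + 0)\{a}\{b} + 0\{b}\{a}\{a} + (b.(0 + X) + (0\{b} + a.X) + (b.X + b.0 + (b.0)\{b}))) has moves =a=> p0, =b=> p0, =b=> p1, =b=> p2
LTS(Q): 2 reachable states
  q0 = rec X. (0 + 0)\{a}\{b} + 0\{b}\{a}\{a} + (b.(0 + X) + (0\{b} + a.X) + (b.X + 0 + (b.0)\{b})) has moves =a=> q0, =b=> q0, =b=> q1
  q1 = 0 + (rec X. (0 + 0)\{a}\{b} + 0\{b}\{a}\{a} + (b.(0 + X) + (0\{b} + a.X) + (b.X + 0 + (b.0)\{b}))) has moves =a=> q0, =b=> q0, =b=> q1
Bisimilarity quotient blocks:
  B0 = {p0, p2}
  B1 = {p1}
  B2 = {q0, q1}
p0 ∈ B0, q0 ∈ B2 → different blocks

P ≁ Q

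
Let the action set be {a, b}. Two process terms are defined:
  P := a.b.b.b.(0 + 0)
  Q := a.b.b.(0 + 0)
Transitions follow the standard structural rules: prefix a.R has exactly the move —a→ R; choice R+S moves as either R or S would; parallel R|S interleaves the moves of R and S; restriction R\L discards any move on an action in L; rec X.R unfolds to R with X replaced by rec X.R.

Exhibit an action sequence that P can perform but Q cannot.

abbb

LTS(P): 5 reachable states
  u0 = a.b.b.b.(0 + 0) has moves -a-> u1
  u1 = b.b.b.(0 + 0) has moves -b-> u2
  u2 = b.b.(0 + 0) has moves -b-> u3
  u3 = b.(0 + 0) has moves -b-> u4
  u4 = 0 + 0 has moves stopped
LTS(Q): 4 reachable states
  v0 = a.b.b.(0 + 0) has moves -a-> v1
  v1 = b.b.(0 + 0) has moves -b-> v2
  v2 = b.(0 + 0) has moves -b-> v3
  v3 = 0 + 0 has moves stopped
Run σ = ⟨abbb⟩ on P: start {u0}
  after a @ step 1: {u1}
  after b @ step 2: {u2}
  after b @ step 3: {u3}
  after b @ step 4: {u4}
  ✓ P
Run σ = ⟨abbb⟩ on Q: start {v0}
  after a @ step 1: {v1}
  after b @ step 2: {v2}
  after b @ step 3: {v3}
  after b @ step 4: no successor for Q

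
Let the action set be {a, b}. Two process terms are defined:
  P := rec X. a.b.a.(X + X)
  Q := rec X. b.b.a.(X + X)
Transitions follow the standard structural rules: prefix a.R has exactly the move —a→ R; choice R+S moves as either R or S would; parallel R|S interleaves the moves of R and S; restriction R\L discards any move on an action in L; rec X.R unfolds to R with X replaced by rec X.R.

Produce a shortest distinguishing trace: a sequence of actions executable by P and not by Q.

a

LTS(P): 4 reachable states
  s0 = rec X. a.b.a.(X + X) | ··a··> s1
  s1 = b.a.((rec X. a.b.a.(X + X)) + (rec X. a.b.a.(X + X))) | ··b··> s2
  s2 = a.((rec X. a.b.a.(X + X)) + (rec X. a.b.a.(X + X))) | ··a··> s3
  s3 = (rec X. a.b.a.(X + X)) + (rec X. a.b.a.(X + X)) | ··a··> s1
LTS(Q): 4 reachable states
  t0 = rec X. b.b.a.(X + X) | ··b··> t1
  t1 = b.a.((rec X. b.b.a.(X + X)) + (rec X. b.b.a.(X + X))) | ··b··> t2
  t2 = a.((rec X. b.b.a.(X + X)) + (rec X. b.b.a.(X + X))) | ··a··> t3
  t3 = (rec X. b.b.a.(X + X)) + (rec X. b.b.a.(X + X)) | ··b··> t1
Trace ⟨a⟩ through P, begin at {s0}:
  [1] a ⇒ {s1}
  — P admits the full trace.
Trace ⟨a⟩ through Q, begin at {t0}:
  [1] a ⇒ ∅ (Q stuck)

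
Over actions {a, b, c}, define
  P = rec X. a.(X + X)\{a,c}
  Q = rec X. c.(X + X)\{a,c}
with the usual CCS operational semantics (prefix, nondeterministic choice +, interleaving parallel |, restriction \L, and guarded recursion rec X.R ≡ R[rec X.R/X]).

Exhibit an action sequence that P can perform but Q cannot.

a

P's transition system — 2 states:
  s0 = rec X. a.(X + X)\{a,c} | =a=> s1
  s1 = ((rec X. a.(X + X)\{a,c}) + (rec X. a.(X + X)\{a,c}))\{a,c} | (no moves)
Q's transition system — 2 states:
  t0 = rec X. c.(X + X)\{a,c} | =c=> t1
  t1 = ((rec X. c.(X + X)\{a,c}) + (rec X. c.(X + X)\{a,c}))\{a,c} | (no moves)
Trace ⟨a⟩ through P, begin at {s0}:
  step 1 (a): {s1}
  ✓ P
Trace ⟨a⟩ through Q, begin at {t0}:
  step 1 (a): ∅  — Q cannot continue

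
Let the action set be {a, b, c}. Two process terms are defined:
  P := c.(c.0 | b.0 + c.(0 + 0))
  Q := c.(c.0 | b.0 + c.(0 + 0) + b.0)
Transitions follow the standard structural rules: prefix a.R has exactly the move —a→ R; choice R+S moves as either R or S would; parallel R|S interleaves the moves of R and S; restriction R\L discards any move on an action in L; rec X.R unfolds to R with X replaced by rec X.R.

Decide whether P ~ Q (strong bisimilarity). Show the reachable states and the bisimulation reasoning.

not bisimilar

LTS(P): 6 reachable states
  s0 = c.(c.0 | b.0 + c.(0 + 0)) ⊢ -c-> s1
  s1 = c.0 | b.0 + c.(0 + 0) ⊢ -b-> s2, -c-> s3, -c-> s4
  s2 = c.0 | 0 ⊢ -c-> s5
  s3 = 0 + 0 ⊢ deadlocked
  s4 = 0 | b.0 ⊢ -b-> s5
  s5 = 0 | 0 ⊢ deadlocked
LTS(Q): 7 reachable states
  t0 = c.(c.0 | b.0 + c.(0 + 0) + b.0) ⊢ -c-> t1
  t1 = c.0 | b.0 + c.(0 + 0) + b.0 ⊢ -b-> t2, -b-> t3, -c-> t4, -c-> t5
  t2 = 0 ⊢ deadlocked
  t3 = c.0 | 0 ⊢ -c-> t6
  t4 = 0 + 0 ⊢ deadlocked
  t5 = 0 | b.0 ⊢ -b-> t6
  t6 = 0 | 0 ⊢ deadlocked
Coarsest stable partition (strong bisimilarity classes):
  B0 = {s0}
  B1 = {s1}
  B2 = {s3, s5, t2, t4, t6}
  B3 = {s4, t5}
  B4 = {s2, t3}
  B5 = {t0}
  B6 = {t1}
s0 ∈ B0, t0 ∈ B5 → different blocks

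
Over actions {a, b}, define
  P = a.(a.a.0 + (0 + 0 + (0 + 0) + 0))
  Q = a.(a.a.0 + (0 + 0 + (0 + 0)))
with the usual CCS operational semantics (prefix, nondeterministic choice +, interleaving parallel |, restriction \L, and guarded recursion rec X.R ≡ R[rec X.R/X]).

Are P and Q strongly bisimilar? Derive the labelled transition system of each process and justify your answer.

P's transition system — 4 states:
  s0 = a.(a.a.0 + (0 + 0 + (0 + 0) + 0)) | ··a··> s1
  s1 = a.a.0 + (0 + 0 + (0 + 0) + 0) | ··a··> s2
  s2 = a.0 | ··a··> s3
  s3 = 0 | stopped
Q's transition system — 4 states:
  t0 = a.(a.a.0 + (0 + 0 + (0 + 0))) | ··a··> t1
  t1 = a.a.0 + (0 + 0 + (0 + 0)) | ··a··> t2
  t2 = a.0 | ··a··> t3
  t3 = 0 | stopped
Coarsest stable partition (strong bisimilarity classes):
  B0 = {s0, t0}
  B1 = {s1, t1}
  B2 = {s2, t2}
  B3 = {s3, t3}
s0 ∈ B0, t0 ∈ B0 → same block

bisimilar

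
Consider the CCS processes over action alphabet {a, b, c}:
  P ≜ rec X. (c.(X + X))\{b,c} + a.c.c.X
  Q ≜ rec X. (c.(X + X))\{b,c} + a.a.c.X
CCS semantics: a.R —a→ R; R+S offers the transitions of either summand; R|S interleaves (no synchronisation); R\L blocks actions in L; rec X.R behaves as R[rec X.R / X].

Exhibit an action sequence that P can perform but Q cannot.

LTS(P): 3 reachable states
  s0 = rec X. (c.(X + X))\{b,c} + a.c.c.X has moves --a--▸ s1
  s1 = c.c.(rec X. (c.(X + X))\{b,c} + a.c.c.X) has moves --c--▸ s2
  s2 = c.(rec X. (c.(X + X))\{b,c} + a.c.c.X) has moves --c--▸ s0
LTS(Q): 3 reachable states
  t0 = rec X. (c.(X + X))\{b,c} + a.a.c.X has moves --a--▸ t1
  t1 = a.c.(rec X. (c.(X + X))\{b,c} + a.a.c.X) has moves --a--▸ t2
  t2 = c.(rec X. (c.(X + X))\{b,c} + a.a.c.X) has moves --c--▸ t0
Run σ = ⟨ac⟩ on P: start {s0}
  after a @ step 1: {s1}
  after c @ step 2: {s2}
  P completes σ.
Run σ = ⟨ac⟩ on Q: start {t0}
  after a @ step 1: {t1}
  after c @ step 2: ∅  — Q cannot continue

ac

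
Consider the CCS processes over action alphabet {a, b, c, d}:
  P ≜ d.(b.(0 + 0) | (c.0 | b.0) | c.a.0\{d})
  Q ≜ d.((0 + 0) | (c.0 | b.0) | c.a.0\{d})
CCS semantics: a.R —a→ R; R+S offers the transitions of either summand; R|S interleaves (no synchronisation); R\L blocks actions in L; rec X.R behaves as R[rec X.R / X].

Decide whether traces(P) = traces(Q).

LTS(P): 25 reachable states
  s0 = d.(b.(0 + 0) | (c.0 | b.0) | c.a.0\{d}) → --d--▸ s1
  s1 = b.(0 + 0) | (c.0 | b.0) | c.a.0\{d} → --b--▸ s2, --b--▸ s3, --c--▸ s4, --c--▸ s5
  s2 = (0 + 0) | (c.0 | b.0) | c.a.0\{d} → --b--▸ s6, --c--▸ s7, --c--▸ s8
  s3 = b.(0 + 0) | (c.0 | 0) | c.a.0\{d} → --b--▸ s6, --c--▸ s10, --c--▸ s9
  s4 = b.(0 + 0) | (0 | b.0) | c.a.0\{d} → --b--▸ s7, --b--▸ s9, --c--▸ s11
  s5 = b.(0 + 0) | (c.0 | b.0) | a.0\{d} → --a--▸ s12, --b--▸ s10, --b--▸ s8, --c--▸ s11
  s6 = (0 + 0) | (c.0 | 0) | c.a.0\{d} → --c--▸ s13, --c--▸ s14
  s7 = (0 + 0) | (0 | b.0) | c.a.0\{d} → --b--▸ s13, --c--▸ s15
  s8 = (0 + 0) | (c.0 | b.0) | a.0\{d} → --a--▸ s16, --b--▸ s14, --c--▸ s15
  s9 = b.(0 + 0) | (0 | 0) | c.a.0\{d} → --b--▸ s13, --c--▸ s17
  s10 = b.(0 + 0) | (c.0 | 0) | a.0\{d} → --a--▸ s18, --b--▸ s14, --c--▸ s17
  s11 = b.(0 + 0) | (0 | b.0) | a.0\{d} → --a--▸ s19, --b--▸ s15, --b--▸ s17
  s12 = b.(0 + 0) | (c.0 | b.0) | 0\{d} → --b--▸ s16, --b--▸ s18, --c--▸ s19
  s13 = (0 + 0) | (0 | 0) | c.a.0\{d} → --c--▸ s20
  s14 = (0 + 0) | (c.0 | 0) | a.0\{d} → --a--▸ s21, --c--▸ s20
  s15 = (0 + 0) | (0 | b.0) | a.0\{d} → --a--▸ s22, --b--▸ s20
  s16 = (0 + 0) | (c.0 | b.0) | 0\{d} → --b--▸ s21, --c--▸ s22
  s17 = b.(0 + 0) | (0 | 0) | a.0\{d} → --a--▸ s23, --b--▸ s20
  s18 = b.(0 + 0) | (c.0 | 0) | 0\{d} → --b--▸ s21, --c--▸ s23
  s19 = b.(0 + 0) | (0 | b.0) | 0\{d} → --b--▸ s22, --b--▸ s23
  s20 = (0 + 0) | (0 | 0) | a.0\{d} → --a--▸ s24
  s21 = (0 + 0) | (c.0 | 0) | 0\{d} → --c--▸ s24
  s22 = (0 + 0) | (0 | b.0) | 0\{d} → --b--▸ s24
  s23 = b.(0 + 0) | (0 | 0) | 0\{d} → --b--▸ s24
  s24 = (0 + 0) | (0 | 0) | 0\{d} → deadlocked
LTS(Q): 13 reachable states
  t0 = d.((0 + 0) | (c.0 | b.0) | c.a.0\{d}) → --d--▸ t1
  t1 = (0 + 0) | (c.0 | b.0) | c.a.0\{d} → --b--▸ t2, --c--▸ t3, --c--▸ t4
  t2 = (0 + 0) | (c.0 | 0) | c.a.0\{d} → --c--▸ t5, --c--▸ t6
  t3 = (0 + 0) | (0 | b.0) | c.a.0\{d} → --b--▸ t5, --c--▸ t7
  t4 = (0 + 0) | (c.0 | b.0) | a.0\{d} → --a--▸ t8, --b--▸ t6, --c--▸ t7
  t5 = (0 + 0) | (0 | 0) | c.a.0\{d} → --c--▸ t9
  t6 = (0 + 0) | (c.0 | 0) | a.0\{d} → --a--▸ t10, --c--▸ t9
  t7 = (0 + 0) | (0 | b.0) | a.0\{d} → --a--▸ t11, --b--▸ t9
  t8 = (0 + 0) | (c.0 | b.0) | 0\{d} → --b--▸ t10, --c--▸ t11
  t9 = (0 + 0) | (0 | 0) | a.0\{d} → --a--▸ t12
  t10 = (0 + 0) | (c.0 | 0) | 0\{d} → --c--▸ t12
  t11 = (0 + 0) | (0 | b.0) | 0\{d} → --b--▸ t12
  t12 = (0 + 0) | (0 | 0) | 0\{d} → deadlocked
Run σ = ⟨dbb⟩ on P: start {s0}
  step 1 (d): {s1}
  step 2 (b): {s2, s3}
  step 3 (b): {s6}
  ✓ P
Run σ = ⟨dbb⟩ on Q: start {t0}
  step 1 (d): {t1}
  step 2 (b): {t2}
  step 3 (b): no successor for Q

NO — witness ⟨dbb⟩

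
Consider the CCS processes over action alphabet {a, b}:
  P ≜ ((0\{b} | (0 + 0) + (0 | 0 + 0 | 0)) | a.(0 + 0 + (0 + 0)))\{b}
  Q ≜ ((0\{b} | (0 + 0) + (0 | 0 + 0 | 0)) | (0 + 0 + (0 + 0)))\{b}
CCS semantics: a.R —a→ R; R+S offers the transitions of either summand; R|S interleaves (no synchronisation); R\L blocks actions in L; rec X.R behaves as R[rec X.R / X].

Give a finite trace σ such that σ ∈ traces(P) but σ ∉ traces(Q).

Reachable graph of P (2 states):
  s0 = ((0\{b} | (0 + 0) + (0 | 0 + 0 | 0)) | a.(0 + 0 + (0 + 0)))\{b} has moves --a--▸ s1
  s1 = ((0\{b} | (0 + 0) + (0 | 0 + 0 | 0)) | (0 + 0 + (0 + 0)))\{b} has moves stopped
Reachable graph of Q (1 states):
  t0 = ((0\{b} | (0 + 0) + (0 | 0 + 0 | 0)) | (0 + 0 + (0 + 0)))\{b} has moves stopped
Run σ = ⟨a⟩ on P: start {s0}
  step 1 (a): {s1}
  ✓ P
Run σ = ⟨a⟩ on Q: start {t0}
  step 1 (a): ∅ (Q stuck)

a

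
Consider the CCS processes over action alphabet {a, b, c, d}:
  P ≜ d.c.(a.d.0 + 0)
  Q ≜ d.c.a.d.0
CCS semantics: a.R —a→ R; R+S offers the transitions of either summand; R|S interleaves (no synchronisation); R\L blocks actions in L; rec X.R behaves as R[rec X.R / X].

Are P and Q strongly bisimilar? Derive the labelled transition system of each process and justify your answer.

YES

LTS(P): 5 reachable states
  m0 = d.c.(a.d.0 + 0) → ··d··> m1
  m1 = c.(a.d.0 + 0) → ··c··> m2
  m2 = a.d.0 + 0 → ··a··> m3
  m3 = d.0 → ··d··> m4
  m4 = 0 → deadlocked
LTS(Q): 5 reachable states
  n0 = d.c.a.d.0 → ··d··> n1
  n1 = c.a.d.0 → ··c··> n2
  n2 = a.d.0 → ··a··> n3
  n3 = d.0 → ··d··> n4
  n4 = 0 → deadlocked
Coarsest stable partition (strong bisimilarity classes):
  B0 = {m0, n0}
  B1 = {m1, n1}
  B2 = {m2, n2}
  B3 = {m3, n3}
  B4 = {m4, n4}
m0 ∈ B0, n0 ∈ B0 → same block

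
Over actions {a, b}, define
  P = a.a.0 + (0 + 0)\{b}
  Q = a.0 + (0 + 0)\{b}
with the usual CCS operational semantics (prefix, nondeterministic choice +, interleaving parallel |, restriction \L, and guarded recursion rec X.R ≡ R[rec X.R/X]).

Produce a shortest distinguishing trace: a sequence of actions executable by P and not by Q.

P's transition system — 3 states:
  m0 = a.a.0 + (0 + 0)\{b} → —a→ m1
  m1 = a.0 → —a→ m2
  m2 = 0 → (no moves)
Q's transition system — 2 states:
  n0 = a.0 + (0 + 0)\{b} → —a→ n1
  n1 = 0 → (no moves)
Trace ⟨aa⟩ through P, begin at {m0}:
  [1] a ⇒ {m1}
  [2] a ⇒ {m2}
  — P admits the full trace.
Trace ⟨aa⟩ through Q, begin at {n0}:
  [1] a ⇒ {n1}
  [2] a ⇒ no successor for Q

aa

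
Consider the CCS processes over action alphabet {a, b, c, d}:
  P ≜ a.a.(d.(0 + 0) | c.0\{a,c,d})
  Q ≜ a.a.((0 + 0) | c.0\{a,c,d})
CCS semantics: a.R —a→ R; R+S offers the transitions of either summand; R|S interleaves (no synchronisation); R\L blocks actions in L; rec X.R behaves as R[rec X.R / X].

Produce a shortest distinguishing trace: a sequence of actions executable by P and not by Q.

P's transition system — 6 states:
  s0 = a.a.(d.(0 + 0) | c.0\{a,c,d}) :: --a--▸ s1
  s1 = a.(d.(0 + 0) | c.0\{a,c,d}) :: --a--▸ s2
  s2 = d.(0 + 0) | c.0\{a,c,d} :: --c--▸ s3, --d--▸ s4
  s3 = d.(0 + 0) | 0\{a,c,d} :: --d--▸ s5
  s4 = (0 + 0) | c.0\{a,c,d} :: --c--▸ s5
  s5 = (0 + 0) | 0\{a,c,d} :: stopped
Q's transition system — 4 states:
  t0 = a.a.((0 + 0) | c.0\{a,c,d}) :: --a--▸ t1
  t1 = a.((0 + 0) | c.0\{a,c,d}) :: --a--▸ t2
  t2 = (0 + 0) | c.0\{a,c,d} :: --c--▸ t3
  t3 = (0 + 0) | 0\{a,c,d} :: stopped
Run σ = ⟨aad⟩ on P: start {s0}
  after a @ step 1: {s1}
  after a @ step 2: {s2}
  after d @ step 3: {s4}
  — P admits the full trace.
Run σ = ⟨aad⟩ on Q: start {t0}
  after a @ step 1: {t1}
  after a @ step 2: {t2}
  after d @ step 3: ∅ (Q stuck)

aad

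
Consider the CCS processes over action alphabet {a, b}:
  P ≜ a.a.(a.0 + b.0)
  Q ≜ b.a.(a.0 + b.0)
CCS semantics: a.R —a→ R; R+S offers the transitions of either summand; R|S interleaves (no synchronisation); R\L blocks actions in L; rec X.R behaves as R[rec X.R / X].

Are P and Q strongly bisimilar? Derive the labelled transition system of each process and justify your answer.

P ≁ Q

P's transition system — 4 states:
  m0 = a.a.(a.0 + b.0) ⊢ —a→ m1
  m1 = a.(a.0 + b.0) ⊢ —a→ m2
  m2 = a.0 + b.0 ⊢ —a→ m3, —b→ m3
  m3 = 0 ⊢ (no moves)
Q's transition system — 4 states:
  n0 = b.a.(a.0 + b.0) ⊢ —b→ n1
  n1 = a.(a.0 + b.0) ⊢ —a→ n2
  n2 = a.0 + b.0 ⊢ —a→ n3, —b→ n3
  n3 = 0 ⊢ (no moves)
Partition-refinement fixed point:
  B0 = {m0}
  B1 = {m1, n1}
  B2 = {m2, n2}
  B3 = {m3, n3}
  B4 = {n0}
m0 ∈ B0, n0 ∈ B4 → different blocks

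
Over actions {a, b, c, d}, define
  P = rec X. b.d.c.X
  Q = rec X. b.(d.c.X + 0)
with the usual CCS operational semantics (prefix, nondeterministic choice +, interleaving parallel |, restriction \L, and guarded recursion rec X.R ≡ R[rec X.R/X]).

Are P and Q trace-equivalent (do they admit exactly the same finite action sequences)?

LTS(P): 3 reachable states
  m0 = rec X. b.d.c.X | --b--▸ m1
  m1 = d.c.(rec X. b.d.c.X) | --d--▸ m2
  m2 = c.(rec X. b.d.c.X) | --c--▸ m0
LTS(Q): 3 reachable states
  n0 = rec X. b.(d.c.X + 0) | --b--▸ n1
  n1 = d.c.(rec X. b.(d.c.X + 0)) + 0 | --d--▸ n2
  n2 = c.(rec X. b.(d.c.X + 0)) | --c--▸ n0
Coarsest stable partition (strong bisimilarity classes):
  B0 = {m0, n0}
  B1 = {m1, n1}
  B2 = {m2, n2}
m0 ∈ B0, n0 ∈ B0 → same block
Bisimilar ⇒ trace-equivalent.

YES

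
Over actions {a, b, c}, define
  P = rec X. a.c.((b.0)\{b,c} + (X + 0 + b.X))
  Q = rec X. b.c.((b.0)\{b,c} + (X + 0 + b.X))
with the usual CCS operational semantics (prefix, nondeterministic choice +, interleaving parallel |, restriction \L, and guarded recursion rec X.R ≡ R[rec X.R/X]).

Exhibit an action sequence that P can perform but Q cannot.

Reachable graph of P (3 states):
  s0 = rec X. a.c.((b.0)\{b,c} + (X + 0 + b.X)) ⊢ --a--▸ s1
  s1 = c.((b.0)\{b,c} + ((rec X. a.c.((b.0)\{b,c} + (X + 0 + b.X))) + 0 + b.(rec X. a.c.((b.0)\{b,c} + (X + 0 + b.X))))) ⊢ --c--▸ s2
  s2 = (b.0)\{b,c} + ((rec X. a.c.((b.0)\{b,c} + (X + 0 + b.X))) + 0 + b.(rec X. a.c.((b.0)\{b,c} + (X + 0 + b.X)))) ⊢ --a--▸ s1, --b--▸ s0
Reachable graph of Q (3 states):
  t0 = rec X. b.c.((b.0)\{b,c} + (X + 0 + b.X)) ⊢ --b--▸ t1
  t1 = c.((b.0)\{b,c} + ((rec X. b.c.((b.0)\{b,c} + (X + 0 + b.X))) + 0 + b.(rec X. b.c.((b.0)\{b,c} + (X + 0 + b.X))))) ⊢ --c--▸ t2
  t2 = (b.0)\{b,c} + ((rec X. b.c.((b.0)\{b,c} + (X + 0 + b.X))) + 0 + b.(rec X. b.c.((b.0)\{b,c} + (X + 0 + b.X)))) ⊢ --b--▸ t0, --b--▸ t1
Executing a from P (initial set {s0}):
  after a @ step 1: {s1}
  — P admits the full trace.
Executing a from Q (initial set {t0}):
  after a @ step 1: no successor for Q

a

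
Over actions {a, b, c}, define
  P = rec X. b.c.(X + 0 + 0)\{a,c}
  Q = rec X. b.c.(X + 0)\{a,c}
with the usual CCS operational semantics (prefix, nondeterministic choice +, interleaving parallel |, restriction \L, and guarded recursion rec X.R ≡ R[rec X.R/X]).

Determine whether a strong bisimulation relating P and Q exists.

bisimilar

LTS(P): 4 reachable states
  m0 = rec X. b.c.(X + 0 + 0)\{a,c} :: --b--▸ m1
  m1 = c.((rec X. b.c.(X + 0 + 0)\{a,c}) + 0 + 0)\{a,c} :: --c--▸ m2
  m2 = ((rec X. b.c.(X + 0 + 0)\{a,c}) + 0 + 0)\{a,c} :: --b--▸ m3
  m3 = (c.((rec X. b.c.(X + 0 + 0)\{a,c}) + 0 + 0)\{a,c})\{a,c} :: deadlocked
LTS(Q): 4 reachable states
  n0 = rec X. b.c.(X + 0)\{a,c} :: --b--▸ n1
  n1 = c.((rec X. b.c.(X + 0)\{a,c}) + 0)\{a,c} :: --c--▸ n2
  n2 = ((rec X. b.c.(X + 0)\{a,c}) + 0)\{a,c} :: --b--▸ n3
  n3 = (c.((rec X. b.c.(X + 0)\{a,c}) + 0)\{a,c})\{a,c} :: deadlocked
Partition-refinement fixed point:
  B0 = {m0, n0}
  B1 = {m1, n1}
  B2 = {m2, n2}
  B3 = {m3, n3}
m0 ∈ B0, n0 ∈ B0 → same block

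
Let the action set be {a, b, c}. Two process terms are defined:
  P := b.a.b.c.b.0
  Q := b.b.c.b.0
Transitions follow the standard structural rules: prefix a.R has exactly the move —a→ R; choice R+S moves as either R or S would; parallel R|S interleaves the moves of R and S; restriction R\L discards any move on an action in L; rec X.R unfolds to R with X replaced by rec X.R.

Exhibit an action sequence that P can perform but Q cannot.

ba

Reachable graph of P (6 states):
  m0 = b.a.b.c.b.0 | =b=> m1
  m1 = a.b.c.b.0 | =a=> m2
  m2 = b.c.b.0 | =b=> m3
  m3 = c.b.0 | =c=> m4
  m4 = b.0 | =b=> m5
  m5 = 0 | ·
Reachable graph of Q (5 states):
  n0 = b.b.c.b.0 | =b=> n1
  n1 = b.c.b.0 | =b=> n2
  n2 = c.b.0 | =c=> n3
  n3 = b.0 | =b=> n4
  n4 = 0 | ·
Trace ⟨ba⟩ through P, begin at {m0}:
  after b @ step 1: {m1}
  after a @ step 2: {m2}
  P completes σ.
Trace ⟨ba⟩ through Q, begin at {n0}:
  after b @ step 1: {n1}
  after a @ step 2: ∅  — Q cannot continue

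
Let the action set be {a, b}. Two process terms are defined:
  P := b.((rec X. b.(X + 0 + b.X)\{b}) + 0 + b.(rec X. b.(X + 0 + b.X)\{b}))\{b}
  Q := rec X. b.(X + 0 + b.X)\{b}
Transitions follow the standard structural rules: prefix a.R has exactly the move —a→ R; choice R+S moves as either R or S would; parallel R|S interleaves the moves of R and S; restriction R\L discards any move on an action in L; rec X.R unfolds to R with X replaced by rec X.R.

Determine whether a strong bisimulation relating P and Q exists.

bisimilar

P's transition system — 2 states:
  u0 = b.((rec X. b.(X + 0 + b.X)\{b}) + 0 + b.(rec X. b.(X + 0 + b.X)\{b}))\{b} | ··b··> u1
  u1 = ((rec X. b.(X + 0 + b.X)\{b}) + 0 + b.(rec X. b.(X + 0 + b.X)\{b}))\{b} | (no moves)
Q's transition system — 2 states:
  v0 = rec X. b.(X + 0 + b.X)\{b} | ··b··> v1
  v1 = ((rec X. b.(X + 0 + b.X)\{b}) + 0 + b.(rec X. b.(X + 0 + b.X)\{b}))\{b} | (no moves)
Coarsest stable partition (strong bisimilarity classes):
  B0 = {u0, v0}
  B1 = {u1, v1}
u0 ∈ B0, v0 ∈ B0 → same block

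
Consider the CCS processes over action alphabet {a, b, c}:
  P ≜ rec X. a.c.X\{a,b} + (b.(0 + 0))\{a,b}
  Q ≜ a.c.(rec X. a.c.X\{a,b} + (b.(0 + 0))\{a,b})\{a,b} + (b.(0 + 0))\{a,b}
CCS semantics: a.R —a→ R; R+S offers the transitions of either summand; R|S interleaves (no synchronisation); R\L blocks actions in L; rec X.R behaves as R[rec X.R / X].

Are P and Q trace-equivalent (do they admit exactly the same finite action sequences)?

traces(P) = traces(Q)

Reachable graph of P (3 states):
  s0 = rec X. a.c.X\{a,b} + (b.(0 + 0))\{a,b} :: —a→ s1
  s1 = c.(rec X. a.c.X\{a,b} + (b.(0 + 0))\{a,b})\{a,b} :: —c→ s2
  s2 = (rec X. a.c.X\{a,b} + (b.(0 + 0))\{a,b})\{a,b} :: (no moves)
Reachable graph of Q (3 states):
  t0 = a.c.(rec X. a.c.X\{a,b} + (b.(0 + 0))\{a,b})\{a,b} + (b.(0 + 0))\{a,b} :: —a→ t1
  t1 = c.(rec X. a.c.X\{a,b} + (b.(0 + 0))\{a,b})\{a,b} :: —c→ t2
  t2 = (rec X. a.c.X\{a,b} + (b.(0 + 0))\{a,b})\{a,b} :: (no moves)
Bisimilarity quotient blocks:
  B0 = {s0, t0}
  B1 = {s1, t1}
  B2 = {s2, t2}
s0 ∈ B0, t0 ∈ B0 → same block
Bisimilar ⇒ trace-equivalent.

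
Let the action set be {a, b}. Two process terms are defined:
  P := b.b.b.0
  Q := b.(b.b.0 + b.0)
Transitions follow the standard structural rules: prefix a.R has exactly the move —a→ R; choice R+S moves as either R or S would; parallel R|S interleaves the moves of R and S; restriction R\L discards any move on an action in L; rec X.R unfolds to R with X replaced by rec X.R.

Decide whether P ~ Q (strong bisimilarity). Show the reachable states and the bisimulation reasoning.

Reachable graph of P (4 states):
  m0 = b.b.b.0 has moves ··b··> m1
  m1 = b.b.0 has moves ··b··> m2
  m2 = b.0 has moves ··b··> m3
  m3 = 0 has moves stopped
Reachable graph of Q (4 states):
  n0 = b.(b.b.0 + b.0) has moves ··b··> n1
  n1 = b.b.0 + b.0 has moves ··b··> n2, ··b··> n3
  n2 = 0 has moves stopped
  n3 = b.0 has moves ··b··> n2
Partition-refinement fixed point:
  B0 = {m0}
  B1 = {m1}
  B2 = {m2, n3}
  B3 = {m3, n2}
  B4 = {n0}
  B5 = {n1}
m0 ∈ B0, n0 ∈ B4 → different blocks

P ≁ Q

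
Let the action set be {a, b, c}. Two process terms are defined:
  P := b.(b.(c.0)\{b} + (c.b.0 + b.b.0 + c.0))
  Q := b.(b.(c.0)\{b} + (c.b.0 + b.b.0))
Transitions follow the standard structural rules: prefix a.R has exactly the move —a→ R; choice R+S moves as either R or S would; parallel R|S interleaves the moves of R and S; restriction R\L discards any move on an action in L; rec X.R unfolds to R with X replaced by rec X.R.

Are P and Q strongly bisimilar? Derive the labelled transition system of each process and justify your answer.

P's transition system — 6 states:
  p0 = b.(b.(c.0)\{b} + (c.b.0 + b.b.0 + c.0)) has moves —b→ p1
  p1 = b.(c.0)\{b} + (c.b.0 + b.b.0 + c.0) has moves —b→ p2, —b→ p3, —c→ p3, —c→ p4
  p2 = (c.0)\{b} has moves —c→ p5
  p3 = b.0 has moves —b→ p4
  p4 = 0 has moves ∅
  p5 = 0\{b} has moves ∅
Q's transition system — 6 states:
  q0 = b.(b.(c.0)\{b} + (c.b.0 + b.b.0)) has moves —b→ q1
  q1 = b.(c.0)\{b} + (c.b.0 + b.b.0) has moves —b→ q2, —b→ q3, —c→ q3
  q2 = (c.0)\{b} has moves —c→ q4
  q3 = b.0 has moves —b→ q5
  q4 = 0\{b} has moves ∅
  q5 = 0 has moves ∅
Bisimilarity quotient blocks:
  B0 = {p0}
  B1 = {p1}
  B2 = {p3, q3}
  B3 = {p4, p5, q4, q5}
  B4 = {p2, q2}
  B5 = {q0}
  B6 = {q1}
p0 ∈ B0, q0 ∈ B5 → different blocks

NO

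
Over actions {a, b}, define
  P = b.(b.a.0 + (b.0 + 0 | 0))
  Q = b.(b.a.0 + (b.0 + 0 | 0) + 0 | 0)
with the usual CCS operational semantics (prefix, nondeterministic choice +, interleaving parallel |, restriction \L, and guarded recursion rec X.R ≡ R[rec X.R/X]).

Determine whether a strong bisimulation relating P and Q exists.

LTS(P): 4 reachable states
  p0 = b.(b.a.0 + (b.0 + 0 | 0)) → --b--▸ p1
  p1 = b.a.0 + (b.0 + 0 | 0) → --b--▸ p2, --b--▸ p3
  p2 = 0 → ∅
  p3 = a.0 → --a--▸ p2
LTS(Q): 4 reachable states
  q0 = b.(b.a.0 + (b.0 + 0 | 0) + 0 | 0) → --b--▸ q1
  q1 = b.a.0 + (b.0 + 0 | 0) + 0 | 0 → --b--▸ q2, --b--▸ q3
  q2 = 0 → ∅
  q3 = a.0 → --a--▸ q2
Coarsest stable partition (strong bisimilarity classes):
  B0 = {p0, q0}
  B1 = {p1, q1}
  B2 = {p3, q3}
  B3 = {p2, q2}
p0 ∈ B0, q0 ∈ B0 → same block

YES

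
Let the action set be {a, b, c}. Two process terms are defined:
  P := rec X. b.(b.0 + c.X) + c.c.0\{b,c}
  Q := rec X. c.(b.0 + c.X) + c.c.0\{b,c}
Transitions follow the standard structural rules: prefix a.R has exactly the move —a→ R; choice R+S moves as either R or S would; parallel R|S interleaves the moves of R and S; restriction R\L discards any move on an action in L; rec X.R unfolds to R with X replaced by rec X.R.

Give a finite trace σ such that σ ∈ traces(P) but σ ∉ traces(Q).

P's transition system — 5 states:
  s0 = rec X. b.(b.0 + c.X) + c.c.0\{b,c} ⊢ -b-> s1, -c-> s2
  s1 = b.0 + c.(rec X. b.(b.0 + c.X) + c.c.0\{b,c}) ⊢ -b-> s3, -c-> s0
  s2 = c.0\{b,c} ⊢ -c-> s4
  s3 = 0 ⊢ deadlocked
  s4 = 0\{b,c} ⊢ deadlocked
Q's transition system — 5 states:
  t0 = rec X. c.(b.0 + c.X) + c.c.0\{b,c} ⊢ -c-> t1, -c-> t2
  t1 = b.0 + c.(rec X. c.(b.0 + c.X) + c.c.0\{b,c}) ⊢ -b-> t3, -c-> t0
  t2 = c.0\{b,c} ⊢ -c-> t4
  t3 = 0 ⊢ deadlocked
  t4 = 0\{b,c} ⊢ deadlocked
Trace ⟨b⟩ through P, begin at {s0}:
  after b @ step 1: {s1}
  — P admits the full trace.
Trace ⟨b⟩ through Q, begin at {t0}:
  after b @ step 1: ∅ (Q stuck)

b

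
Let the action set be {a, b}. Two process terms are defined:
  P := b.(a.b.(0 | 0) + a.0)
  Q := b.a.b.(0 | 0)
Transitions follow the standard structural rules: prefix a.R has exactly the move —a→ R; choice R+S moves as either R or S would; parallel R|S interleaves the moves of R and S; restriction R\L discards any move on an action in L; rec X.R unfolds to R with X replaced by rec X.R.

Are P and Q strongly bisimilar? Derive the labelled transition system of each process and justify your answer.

Reachable graph of P (5 states):
  p0 = b.(a.b.(0 | 0) + a.0) has moves —b→ p1
  p1 = a.b.(0 | 0) + a.0 has moves —a→ p2, —a→ p3
  p2 = 0 has moves ∅
  p3 = b.(0 | 0) has moves —b→ p4
  p4 = 0 | 0 has moves ∅
Reachable graph of Q (4 states):
  q0 = b.a.b.(0 | 0) has moves —b→ q1
  q1 = a.b.(0 | 0) has moves —a→ q2
  q2 = b.(0 | 0) has moves —b→ q3
  q3 = 0 | 0 has moves ∅
Coarsest stable partition (strong bisimilarity classes):
  B0 = {p0}
  B1 = {p1}
  B2 = {p2, p4, q3}
  B3 = {p3, q2}
  B4 = {q0}
  B5 = {q1}
p0 ∈ B0, q0 ∈ B4 → different blocks

P ≁ Q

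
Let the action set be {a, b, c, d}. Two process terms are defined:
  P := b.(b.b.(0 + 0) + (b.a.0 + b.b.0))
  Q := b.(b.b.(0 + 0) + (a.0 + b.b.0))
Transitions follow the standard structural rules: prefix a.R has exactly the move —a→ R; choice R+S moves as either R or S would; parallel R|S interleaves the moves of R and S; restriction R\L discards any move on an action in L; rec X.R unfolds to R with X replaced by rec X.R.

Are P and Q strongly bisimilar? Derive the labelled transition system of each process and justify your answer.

Reachable graph of P (7 states):
  p0 = b.(b.b.(0 + 0) + (b.a.0 + b.b.0)) :: —b→ p1
  p1 = b.b.(0 + 0) + (b.a.0 + b.b.0) :: —b→ p2, —b→ p3, —b→ p4
  p2 = a.0 :: —a→ p5
  p3 = b.(0 + 0) :: —b→ p6
  p4 = b.0 :: —b→ p5
  p5 = 0 :: ·
  p6 = 0 + 0 :: ·
Reachable graph of Q (6 states):
  q0 = b.(b.b.(0 + 0) + (a.0 + b.b.0)) :: —b→ q1
  q1 = b.b.(0 + 0) + (a.0 + b.b.0) :: —a→ q2, —b→ q3, —b→ q4
  q2 = 0 :: ·
  q3 = b.(0 + 0) :: —b→ q5
  q4 = b.0 :: —b→ q2
  q5 = 0 + 0 :: ·
Partition-refinement fixed point:
  B0 = {p0}
  B1 = {p1}
  B2 = {p3, p4, q3, q4}
  B3 = {p5, p6, q2, q5}
  B4 = {p2}
  B5 = {q0}
  B6 = {q1}
p0 ∈ B0, q0 ∈ B5 → different blocks

not bisimilar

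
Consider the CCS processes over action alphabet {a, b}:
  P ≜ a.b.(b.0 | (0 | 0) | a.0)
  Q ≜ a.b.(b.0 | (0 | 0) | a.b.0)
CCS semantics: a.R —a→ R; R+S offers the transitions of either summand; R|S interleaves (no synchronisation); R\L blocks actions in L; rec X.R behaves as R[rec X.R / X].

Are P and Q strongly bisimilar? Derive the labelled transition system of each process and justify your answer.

Reachable graph of P (6 states):
  m0 = a.b.(b.0 | (0 | 0) | a.0) → --a--▸ m1
  m1 = b.(b.0 | (0 | 0) | a.0) → --b--▸ m2
  m2 = b.0 | (0 | 0) | a.0 → --a--▸ m3, --b--▸ m4
  m3 = b.0 | (0 | 0) | 0 → --b--▸ m5
  m4 = 0 | (0 | 0) | a.0 → --a--▸ m5
  m5 = 0 | (0 | 0) | 0 → ·
Reachable graph of Q (8 states):
  n0 = a.b.(b.0 | (0 | 0) | a.b.0) → --a--▸ n1
  n1 = b.(b.0 | (0 | 0) | a.b.0) → --b--▸ n2
  n2 = b.0 | (0 | 0) | a.b.0 → --a--▸ n3, --b--▸ n4
  n3 = b.0 | (0 | 0) | b.0 → --b--▸ n5, --b--▸ n6
  n4 = 0 | (0 | 0) | a.b.0 → --a--▸ n5
  n5 = 0 | (0 | 0) | b.0 → --b--▸ n7
  n6 = b.0 | (0 | 0) | 0 → --b--▸ n7
  n7 = 0 | (0 | 0) | 0 → ·
Coarsest stable partition (strong bisimilarity classes):
  B0 = {m0}
  B1 = {m1}
  B2 = {m2}
  B3 = {m4}
  B4 = {m5, n7}
  B5 = {m3, n5, n6}
  B6 = {n0}
  B7 = {n1}
  B8 = {n2}
  B9 = {n4}
  B10 = {n3}
m0 ∈ B0, n0 ∈ B6 → different blocks

P ≁ Q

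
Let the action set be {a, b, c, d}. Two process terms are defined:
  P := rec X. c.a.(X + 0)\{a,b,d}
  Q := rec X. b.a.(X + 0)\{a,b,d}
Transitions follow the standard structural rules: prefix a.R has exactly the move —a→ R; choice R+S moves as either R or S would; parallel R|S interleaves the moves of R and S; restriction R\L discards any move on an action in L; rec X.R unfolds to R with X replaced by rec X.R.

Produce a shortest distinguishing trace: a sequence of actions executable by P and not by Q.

c

P's transition system — 4 states:
  s0 = rec X. c.a.(X + 0)\{a,b,d} has moves -c-> s1
  s1 = a.((rec X. c.a.(X + 0)\{a,b,d}) + 0)\{a,b,d} has moves -a-> s2
  s2 = ((rec X. c.a.(X + 0)\{a,b,d}) + 0)\{a,b,d} has moves -c-> s3
  s3 = (a.((rec X. c.a.(X + 0)\{a,b,d}) + 0)\{a,b,d})\{a,b,d} has moves (no moves)
Q's transition system — 3 states:
  t0 = rec X. b.a.(X + 0)\{a,b,d} has moves -b-> t1
  t1 = a.((rec X. b.a.(X + 0)\{a,b,d}) + 0)\{a,b,d} has moves -a-> t2
  t2 = ((rec X. b.a.(X + 0)\{a,b,d}) + 0)\{a,b,d} has moves (no moves)
Trace ⟨c⟩ through P, begin at {s0}:
  step 1 (c): {s1}
  P completes σ.
Trace ⟨c⟩ through Q, begin at {t0}:
  step 1 (c): no successor for Q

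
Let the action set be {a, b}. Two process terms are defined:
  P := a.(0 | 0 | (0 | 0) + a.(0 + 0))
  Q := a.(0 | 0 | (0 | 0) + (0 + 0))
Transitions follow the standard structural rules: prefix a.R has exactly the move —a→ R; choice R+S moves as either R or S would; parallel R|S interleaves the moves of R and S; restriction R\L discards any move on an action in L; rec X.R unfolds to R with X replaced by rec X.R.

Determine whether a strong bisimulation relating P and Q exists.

LTS(P): 3 reachable states
  s0 = a.(0 | 0 | (0 | 0) + a.(0 + 0)) | -a-> s1
  s1 = 0 | 0 | (0 | 0) + a.(0 + 0) | -a-> s2
  s2 = 0 + 0 | (no moves)
LTS(Q): 2 reachable states
  t0 = a.(0 | 0 | (0 | 0) + (0 + 0)) | -a-> t1
  t1 = 0 | 0 | (0 | 0) + (0 + 0) | (no moves)
Partition-refinement fixed point:
  B0 = {s0}
  B1 = {s1, t0}
  B2 = {s2, t1}
s0 ∈ B0, t0 ∈ B1 → different blocks

P ≁ Q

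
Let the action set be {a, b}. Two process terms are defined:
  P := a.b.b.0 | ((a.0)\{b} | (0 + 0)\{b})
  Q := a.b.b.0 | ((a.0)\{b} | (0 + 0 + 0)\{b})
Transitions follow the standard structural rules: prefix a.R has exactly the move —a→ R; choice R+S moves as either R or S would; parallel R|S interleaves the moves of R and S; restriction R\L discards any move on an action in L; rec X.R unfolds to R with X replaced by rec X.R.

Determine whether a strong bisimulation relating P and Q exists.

LTS(P): 8 reachable states
  u0 = a.b.b.0 | ((a.0)\{b} | (0 + 0)\{b}) has moves =a=> u1, =a=> u2
  u1 = a.b.b.0 | (0\{b} | (0 + 0)\{b}) has moves =a=> u3
  u2 = b.b.0 | ((a.0)\{b} | (0 + 0)\{b}) has moves =a=> u3, =b=> u4
  u3 = b.b.0 | (0\{b} | (0 + 0)\{b}) has moves =b=> u5
  u4 = b.0 | ((a.0)\{b} | (0 + 0)\{b}) has moves =a=> u5, =b=> u6
  u5 = b.0 | (0\{b} | (0 + 0)\{b}) has moves =b=> u7
  u6 = 0 | ((a.0)\{b} | (0 + 0)\{b}) has moves =a=> u7
  u7 = 0 | (0\{b} | (0 + 0)\{b}) has moves deadlocked
LTS(Q): 8 reachable states
  v0 = a.b.b.0 | ((a.0)\{b} | (0 + 0 + 0)\{b}) has moves =a=> v1, =a=> v2
  v1 = a.b.b.0 | (0\{b} | (0 + 0 + 0)\{b}) has moves =a=> v3
  v2 = b.b.0 | ((a.0)\{b} | (0 + 0 + 0)\{b}) has moves =a=> v3, =b=> v4
  v3 = b.b.0 | (0\{b} | (0 + 0 + 0)\{b}) has moves =b=> v5
  v4 = b.0 | ((a.0)\{b} | (0 + 0 + 0)\{b}) has moves =a=> v5, =b=> v6
  v5 = b.0 | (0\{b} | (0 + 0 + 0)\{b}) has moves =b=> v7
  v6 = 0 | ((a.0)\{b} | (0 + 0 + 0)\{b}) has moves =a=> v7
  v7 = 0 | (0\{b} | (0 + 0 + 0)\{b}) has moves deadlocked
Coarsest stable partition (strong bisimilarity classes):
  B0 = {u0, v0}
  B1 = {u2, v2}
  B2 = {u4, v4}
  B3 = {u5, v5}
  B4 = {u7, v7}
  B5 = {u6, v6}
  B6 = {u3, v3}
  B7 = {u1, v1}
u0 ∈ B0, v0 ∈ B0 → same block

YES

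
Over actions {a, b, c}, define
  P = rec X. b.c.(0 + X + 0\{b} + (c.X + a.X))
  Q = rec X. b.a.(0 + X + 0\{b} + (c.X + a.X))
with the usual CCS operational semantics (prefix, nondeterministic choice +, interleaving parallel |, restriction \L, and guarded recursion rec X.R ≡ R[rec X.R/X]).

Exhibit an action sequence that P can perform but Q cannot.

P's transition system — 3 states:
  m0 = rec X. b.c.(0 + X + 0\{b} + (c.X + a.X)) :: —b→ m1
  m1 = c.(0 + (rec X. b.c.(0 + X + 0\{b} + (c.X + a.X))) + 0\{b} + (c.(rec X. b.c.(0 + X + 0\{b} + (c.X + a.X))) + a.(rec X. b.c.(0 + X + 0\{b} + (c.X + a.X))))) :: —c→ m2
  m2 = 0 + (rec X. b.c.(0 + X + 0\{b} + (c.X + a.X))) + 0\{b} + (c.(rec X. b.c.(0 + X + 0\{b} + (c.X + a.X))) + a.(rec X. b.c.(0 + X + 0\{b} + (c.X + a.X)))) :: —a→ m0, —b→ m1, —c→ m0
Q's transition system — 3 states:
  n0 = rec X. b.a.(0 + X + 0\{b} + (c.X + a.X)) :: —b→ n1
  n1 = a.(0 + (rec X. b.a.(0 + X + 0\{b} + (c.X + a.X))) + 0\{b} + (c.(rec X. b.a.(0 + X + 0\{b} + (c.X + a.X))) + a.(rec X. b.a.(0 + X + 0\{b} + (c.X + a.X))))) :: —a→ n2
  n2 = 0 + (rec X. b.a.(0 + X + 0\{b} + (c.X + a.X))) + 0\{b} + (c.(rec X. b.a.(0 + X + 0\{b} + (c.X + a.X))) + a.(rec X. b.a.(0 + X + 0\{b} + (c.X + a.X)))) :: —a→ n0, —b→ n1, —c→ n0
Trace ⟨bc⟩ through P, begin at {m0}:
  after b @ step 1: {m1}
  after c @ step 2: {m2}
  — P admits the full trace.
Trace ⟨bc⟩ through Q, begin at {n0}:
  after b @ step 1: {n1}
  after c @ step 2: ∅ (Q stuck)

bc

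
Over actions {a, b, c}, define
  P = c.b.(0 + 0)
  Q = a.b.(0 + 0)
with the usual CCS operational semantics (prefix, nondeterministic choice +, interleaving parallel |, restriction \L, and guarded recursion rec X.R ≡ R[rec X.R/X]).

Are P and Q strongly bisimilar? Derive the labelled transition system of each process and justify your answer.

NO

LTS(P): 3 reachable states
  s0 = c.b.(0 + 0) has moves =c=> s1
  s1 = b.(0 + 0) has moves =b=> s2
  s2 = 0 + 0 has moves (no moves)
LTS(Q): 3 reachable states
  t0 = a.b.(0 + 0) has moves =a=> t1
  t1 = b.(0 + 0) has moves =b=> t2
  t2 = 0 + 0 has moves (no moves)
Coarsest stable partition (strong bisimilarity classes):
  B0 = {s0}
  B1 = {s1, t1}
  B2 = {s2, t2}
  B3 = {t0}
s0 ∈ B0, t0 ∈ B3 → different blocks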